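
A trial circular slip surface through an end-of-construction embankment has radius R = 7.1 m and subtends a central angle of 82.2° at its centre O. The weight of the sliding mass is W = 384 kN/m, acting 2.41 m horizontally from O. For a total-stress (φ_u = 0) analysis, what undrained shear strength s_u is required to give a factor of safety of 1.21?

FS = s_u·L_a·R / (W·d), so s_u = FS·W·d / (L_a·R).
Arc length L_a = R·θ = 7.1·(82.2°·π/180) = 7.1·1.4347 = 10.19 m
s_u = 1.21·384·2.41 / (10.19·7.1) = 1119.8 / 72.32 = 15.48 kPa

s_u = 15.5 kPa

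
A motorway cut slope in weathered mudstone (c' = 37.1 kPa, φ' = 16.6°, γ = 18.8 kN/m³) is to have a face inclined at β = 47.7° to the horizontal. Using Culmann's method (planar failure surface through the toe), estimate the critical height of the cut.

H_c = 38.93 m

Culmann's analysis gives the critical failure plane at α_cr = (β + φ')/2 = (47.7 + 16.6)/2 = 32.2°, and the critical height
H_c = (4c'/γ) · sinβ cosφ' / [1 − cos(β − φ')]
    = (4·37.1/18.8) · sin47.7°·cos16.6° / [1 − cos(31.1°)]
    = 7.894 · 0.7396·0.9583 / [1 − 0.8563]
    = 7.894 · 0.7088 / 0.1437
    = 38.93 m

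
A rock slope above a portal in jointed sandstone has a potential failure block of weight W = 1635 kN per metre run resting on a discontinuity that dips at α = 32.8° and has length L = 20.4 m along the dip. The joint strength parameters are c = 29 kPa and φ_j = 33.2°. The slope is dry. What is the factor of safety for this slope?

Resolving the block weight along and normal to the plane and applying the Mohr–Coulomb strength on the joint:
N' = W cosα = 1635·cos32.8° = 1374.3 kN/m
Driving force T = W sinα = 1635·sin32.8° = 885.7 kN/m
Resisting force R = c·L + N'·tanφ_j = 29·20.4 + 1374.3·tan33.2° = 591.6 + 899.3 = 1490.9 kN/m
FS = R / T = 1490.9 / 885.7 = 1.683

FS = 1.68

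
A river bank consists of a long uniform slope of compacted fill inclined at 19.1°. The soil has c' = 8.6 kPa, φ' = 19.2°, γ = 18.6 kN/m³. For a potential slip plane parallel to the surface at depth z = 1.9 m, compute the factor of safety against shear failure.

FS = 1.79

For an infinite slope with a slip plane parallel to the surface (no pore pressure): FS = [c' + γz cos²β tanφ'] / [γz sinβ cosβ].
γz = 18.6·1.9 = 35.34 kN/m²
Numerator = 8.6 + 35.34·cos²19.1°·tan19.2° = 8.6 + 35.34·0.8929·0.3482 = 19.589 kPa
Denominator = 35.34·sin19.1°·cos19.1° = 35.34·0.3272·0.9449 = 10.927 kPa
FS = 19.589 / 10.927 = 1.793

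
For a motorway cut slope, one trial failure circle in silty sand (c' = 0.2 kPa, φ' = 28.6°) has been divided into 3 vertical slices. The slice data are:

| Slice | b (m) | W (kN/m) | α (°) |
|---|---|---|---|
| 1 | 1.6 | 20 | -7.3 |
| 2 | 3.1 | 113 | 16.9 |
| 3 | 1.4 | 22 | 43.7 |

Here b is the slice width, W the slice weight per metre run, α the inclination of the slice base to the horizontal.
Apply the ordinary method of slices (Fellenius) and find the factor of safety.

Ordinary method of slices: FS = Σ[c'·Δl_i + (W_i cosα_i)·tanφ'] / Σ W_i sinα_i, with Δl_i = b_i / cosα_i.
Slice 1: Δl = 1.6/cos(-7.3°) = 1.613 m; N'_1 = 20·cos(-7.3°) = 19.8; c'Δl = 0.32; W sinα = -2.5
Slice 2: Δl = 3.1/cos16.9° = 3.240 m; N'_2 = 113·cos16.9° = 108.1; c'Δl = 0.65; W sinα = 32.8
Slice 3: Δl = 1.4/cos43.7° = 1.936 m; N'_3 = 22·cos43.7° = 15.9; c'Δl = 0.39; W sinα = 15.2
Σc'Δl = 1.4 kN/m; ΣN' = 143.9 kN/m; ΣW sinα = 45.5 kN/m
Resisting = 1.4 + 143.9·tan28.6° = 1.4 + 78.4 = 79.8 kN/m
FS = 79.8 / 45.5 = 1.753

FS = 1.75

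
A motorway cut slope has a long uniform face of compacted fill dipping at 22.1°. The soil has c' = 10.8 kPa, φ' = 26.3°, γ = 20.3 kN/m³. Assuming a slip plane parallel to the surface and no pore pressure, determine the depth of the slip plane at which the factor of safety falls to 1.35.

Setting FS = 1.35 in FS = [c' + γz cos²β tanφ'] / [γz sinβ cosβ] and solving for z:
z = c' / [γ cosβ (FS·sinβ − cosβ·tanφ')]
  = 10.8 / [20.3·cos22.1°·(1.35·sin22.1° − cos22.1°·tan26.3°)]
  = 10.8 / [20.3·0.9265·(1.35·0.3762 − 0.9265·0.4942)]
  = 10.8 / 0.9401 = 11.488 m

z = 11.49 m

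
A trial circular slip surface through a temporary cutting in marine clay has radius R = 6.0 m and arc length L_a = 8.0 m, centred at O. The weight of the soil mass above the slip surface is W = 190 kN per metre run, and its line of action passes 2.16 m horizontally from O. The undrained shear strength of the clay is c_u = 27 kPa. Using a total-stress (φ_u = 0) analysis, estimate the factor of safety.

Taking moments about the centre O, the resisting moment is provided by the undrained shear strength acting along the arc:
M_R = c_u·L_a·R = 27·8.00·6.0 = 1296.0 kN·m/m
M_D = W·d = 190·2.16 = 410.4 kN·m/m
FS = M_R / M_D = 1296.0 / 410.4 = 3.158

FS = 3.16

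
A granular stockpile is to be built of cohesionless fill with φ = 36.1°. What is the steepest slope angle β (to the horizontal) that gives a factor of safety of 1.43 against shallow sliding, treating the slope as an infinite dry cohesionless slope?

For an infinite dry cohesionless slope FS = tanφ/tanβ, so tanβ = tanφ / FS.
tanβ = tan36.1° / 1.43 = 0.7292 / 1.43 = 0.5099
β = arctan(0.5099) = 27.02°

β = 27.0°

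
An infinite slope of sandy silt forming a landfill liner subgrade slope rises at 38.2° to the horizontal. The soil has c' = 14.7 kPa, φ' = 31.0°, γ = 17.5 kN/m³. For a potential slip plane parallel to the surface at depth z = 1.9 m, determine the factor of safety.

For an infinite slope with a slip plane parallel to the surface (no pore pressure): FS = [c' + γz cos²β tanφ'] / [γz sinβ cosβ].
γz = 17.5·1.9 = 33.25 kN/m²
Numerator = 14.7 + 33.25·cos²38.2°·tan31.0° = 14.7 + 33.25·0.6176·0.6009 = 27.038 kPa
Denominator = 33.25·sin38.2°·cos38.2° = 33.25·0.6184·0.7859 = 16.159 kPa
FS = 27.038 / 16.159 = 1.673

FS = 1.67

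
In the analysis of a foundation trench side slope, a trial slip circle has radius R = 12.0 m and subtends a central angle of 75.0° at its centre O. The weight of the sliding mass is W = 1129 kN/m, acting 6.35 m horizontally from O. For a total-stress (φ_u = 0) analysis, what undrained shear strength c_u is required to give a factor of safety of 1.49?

c_u = 56.7 kPa

FS = c_u·L_a·R / (W·d), so c_u = FS·W·d / (L_a·R).
Arc length L_a = R·θ = 12.0·(75.0°·π/180) = 12.0·1.3090 = 15.71 m
c_u = 1.49·1129·6.35 / (15.71·12.0) = 10682.0 / 188.50 = 56.67 kPa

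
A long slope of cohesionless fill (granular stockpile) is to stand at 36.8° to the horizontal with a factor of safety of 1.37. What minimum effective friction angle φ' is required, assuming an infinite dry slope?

FS = tanφ'/tanβ ⇒ tanφ' = FS · tanβ = 1.37 · tan36.8° = 1.0249
φ' = arctan(1.0249) = 45.70°

φ' = 45.7°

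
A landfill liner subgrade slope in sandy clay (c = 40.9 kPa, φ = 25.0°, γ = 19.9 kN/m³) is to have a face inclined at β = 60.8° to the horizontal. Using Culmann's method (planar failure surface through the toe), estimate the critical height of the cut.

Culmann's analysis gives the critical failure plane at α_cr = (β + φ)/2 = (60.8 + 25.0)/2 = 42.9°, and the critical height
H_c = (4c/γ) · sinβ cosφ / [1 − cos(β − φ)]
    = (4·40.9/19.9) · sin60.8°·cos25.0° / [1 − cos(35.8°)]
    = 8.221 · 0.8729·0.9063 / [1 − 0.8111]
    = 8.221 · 0.7911 / 0.1889
    = 34.42 m

H_c = 34.42 m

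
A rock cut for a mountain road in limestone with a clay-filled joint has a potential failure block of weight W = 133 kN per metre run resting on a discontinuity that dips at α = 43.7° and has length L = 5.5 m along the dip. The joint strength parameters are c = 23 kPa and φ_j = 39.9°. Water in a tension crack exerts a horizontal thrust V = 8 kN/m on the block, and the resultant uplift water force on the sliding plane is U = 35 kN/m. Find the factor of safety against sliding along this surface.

Resolving the block weight along and normal to the plane and applying the Mohr–Coulomb strength on the joint:
N' = W cosα − U − V sinα = 133·cos43.7° − 35 − 8·sin43.7° = 55.6 kN/m
Driving force T = W sinα + V cosα = 133·sin43.7° + 8·cos43.7° = 97.7 kN/m
Resisting force R = c·L + N'·tanφ_j = 23·5.5 + 55.6·tan39.9° = 126.5 + 46.5 = 173.0 kN/m
FS = R / T = 173.0 / 97.7 = 1.771

FS = 1.77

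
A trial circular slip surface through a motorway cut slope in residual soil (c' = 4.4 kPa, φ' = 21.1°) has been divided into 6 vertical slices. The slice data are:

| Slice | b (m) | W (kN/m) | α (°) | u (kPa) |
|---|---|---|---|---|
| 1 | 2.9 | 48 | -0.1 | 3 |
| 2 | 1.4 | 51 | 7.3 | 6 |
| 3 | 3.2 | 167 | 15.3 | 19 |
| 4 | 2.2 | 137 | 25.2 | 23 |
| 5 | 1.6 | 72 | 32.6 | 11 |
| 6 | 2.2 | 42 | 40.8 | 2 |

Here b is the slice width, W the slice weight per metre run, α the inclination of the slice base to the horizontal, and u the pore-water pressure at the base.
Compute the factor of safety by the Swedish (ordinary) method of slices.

FS = 1.06

Ordinary method of slices: FS = Σ[c'·Δl_i + (W_i cosα_i − u_i·Δl_i)·tanφ'] / Σ W_i sinα_i, with Δl_i = b_i / cosα_i.
Slice 1: Δl = 2.9/cos(-0.1°) = 2.900 m; N'_1 = 48·cos(-0.1°) − 3·2.900 = 39.3; c'Δl = 12.76; W sinα = -0.1
Slice 2: Δl = 1.4/cos7.3° = 1.411 m; N'_2 = 51·cos7.3° − 6·1.411 = 42.1; c'Δl = 6.21; W sinα = 6.5
Slice 3: Δl = 3.2/cos15.3° = 3.318 m; N'_3 = 167·cos15.3° − 19·3.318 = 98.0; c'Δl = 14.60; W sinα = 44.1
Slice 4: Δl = 2.2/cos25.2° = 2.431 m; N'_4 = 137·cos25.2° − 23·2.431 = 68.0; c'Δl = 10.70; W sinα = 58.3
Slice 5: Δl = 1.6/cos32.6° = 1.899 m; N'_5 = 72·cos32.6° − 11·1.899 = 39.8; c'Δl = 8.36; W sinα = 38.8
Slice 6: Δl = 2.2/cos40.8° = 2.906 m; N'_6 = 42·cos40.8° − 2·2.906 = 26.0; c'Δl = 12.79; W sinα = 27.4
Σc'Δl = 65.4 kN/m; ΣN' = 313.3 kN/m; ΣW sinα = 175.0 kN/m
Resisting = 65.4 + 313.3·tan21.1° = 65.4 + 120.9 = 186.3 kN/m
FS = 186.3 / 175.0 = 1.064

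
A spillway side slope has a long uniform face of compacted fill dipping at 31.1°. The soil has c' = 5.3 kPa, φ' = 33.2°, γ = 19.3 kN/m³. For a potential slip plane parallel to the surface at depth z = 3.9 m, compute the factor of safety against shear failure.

For an infinite slope with a slip plane parallel to the surface (no pore pressure): FS = [c' + γz cos²β tanφ'] / [γz sinβ cosβ].
γz = 19.3·3.9 = 75.27 kN/m²
Numerator = 5.3 + 75.27·cos²31.1°·tan33.2° = 5.3 + 75.27·0.7332·0.6544 = 41.414 kPa
Denominator = 75.27·sin31.1°·cos31.1° = 75.27·0.5165·0.8563 = 33.291 kPa
FS = 41.414 / 33.291 = 1.244

FS = 1.24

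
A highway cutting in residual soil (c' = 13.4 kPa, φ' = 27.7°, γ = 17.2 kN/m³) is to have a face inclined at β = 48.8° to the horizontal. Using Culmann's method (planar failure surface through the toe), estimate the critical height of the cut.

Culmann's analysis gives the critical failure plane at α_cr = (β + φ')/2 = (48.8 + 27.7)/2 = 38.2°, and the critical height
H_c = (4c'/γ) · sinβ cosφ' / [1 − cos(β − φ')]
    = (4·13.4/17.2) · sin48.8°·cos27.7° / [1 − cos(21.1°)]
    = 3.116 · 0.7524·0.8854 / [1 − 0.9330]
    = 3.116 · 0.6662 / 0.0670
    = 30.96 m

H_c = 30.96 m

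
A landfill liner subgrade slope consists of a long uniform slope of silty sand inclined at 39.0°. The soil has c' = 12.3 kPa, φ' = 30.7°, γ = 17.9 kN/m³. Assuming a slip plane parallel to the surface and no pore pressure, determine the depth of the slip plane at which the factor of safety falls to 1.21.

z = 2.95 m

Setting FS = 1.21 in FS = [c' + γz cos²β tanφ'] / [γz sinβ cosβ] and solving for z:
z = c' / [γ cosβ (FS·sinβ − cosβ·tanφ')]
  = 12.3 / [17.9·cos39.0°·(1.21·sin39.0° − cos39.0°·tan30.7°)]
  = 12.3 / [17.9·0.7771·(1.21·0.6293 − 0.7771·0.5938)]
  = 12.3 / 4.1739 = 2.947 m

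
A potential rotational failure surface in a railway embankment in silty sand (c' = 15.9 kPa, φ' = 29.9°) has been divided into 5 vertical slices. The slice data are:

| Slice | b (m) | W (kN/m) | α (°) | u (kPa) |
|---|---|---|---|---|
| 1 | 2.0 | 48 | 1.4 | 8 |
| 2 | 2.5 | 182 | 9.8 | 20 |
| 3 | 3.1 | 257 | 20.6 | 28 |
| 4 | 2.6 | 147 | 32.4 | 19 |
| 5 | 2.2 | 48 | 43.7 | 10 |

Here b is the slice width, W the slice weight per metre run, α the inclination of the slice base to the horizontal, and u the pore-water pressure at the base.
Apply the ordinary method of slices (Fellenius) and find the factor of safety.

FS = 1.87

Ordinary method of slices: FS = Σ[c'·Δl_i + (W_i cosα_i − u_i·Δl_i)·tanφ'] / Σ W_i sinα_i, with Δl_i = b_i / cosα_i.
Slice 1: Δl = 2.0/cos1.4° = 2.001 m; N'_1 = 48·cos1.4° − 8·2.001 = 32.0; c'Δl = 31.81; W sinα = 1.2
Slice 2: Δl = 2.5/cos9.8° = 2.537 m; N'_2 = 182·cos9.8° − 20·2.537 = 128.6; c'Δl = 40.34; W sinα = 31.0
Slice 3: Δl = 3.1/cos20.6° = 3.312 m; N'_3 = 257·cos20.6° − 28·3.312 = 147.8; c'Δl = 52.66; W sinα = 90.4
Slice 4: Δl = 2.6/cos32.4° = 3.079 m; N'_4 = 147·cos32.4° − 19·3.079 = 65.6; c'Δl = 48.96; W sinα = 78.8
Slice 5: Δl = 2.2/cos43.7° = 3.043 m; N'_5 = 48·cos43.7° − 10·3.043 = 4.3; c'Δl = 48.38; W sinα = 33.2
Σc'Δl = 222.2 kN/m; ΣN' = 378.3 kN/m; ΣW sinα = 234.5 kN/m
Resisting = 222.2 + 378.3·tan29.9° = 222.2 + 217.5 = 439.7 kN/m
FS = 439.7 / 234.5 = 1.875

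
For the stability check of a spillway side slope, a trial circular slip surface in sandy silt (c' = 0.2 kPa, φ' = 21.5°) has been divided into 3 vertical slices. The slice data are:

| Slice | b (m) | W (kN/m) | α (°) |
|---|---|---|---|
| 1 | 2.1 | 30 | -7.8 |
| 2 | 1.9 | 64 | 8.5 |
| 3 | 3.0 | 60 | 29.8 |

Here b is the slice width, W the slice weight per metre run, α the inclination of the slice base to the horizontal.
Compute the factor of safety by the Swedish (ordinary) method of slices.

FS = 1.67

Ordinary method of slices: FS = Σ[c'·Δl_i + (W_i cosα_i)·tanφ'] / Σ W_i sinα_i, with Δl_i = b_i / cosα_i.
Slice 1: Δl = 2.1/cos(-7.8°) = 2.120 m; N'_1 = 30·cos(-7.8°) = 29.7; c'Δl = 0.42; W sinα = -4.1
Slice 2: Δl = 1.9/cos8.5° = 1.921 m; N'_2 = 64·cos8.5° = 63.3; c'Δl = 0.38; W sinα = 9.5
Slice 3: Δl = 3.0/cos29.8° = 3.457 m; N'_3 = 60·cos29.8° = 52.1; c'Δl = 0.69; W sinα = 29.8
Σc'Δl = 1.5 kN/m; ΣN' = 145.1 kN/m; ΣW sinα = 35.2 kN/m
Resisting = 1.5 + 145.1·tan21.5° = 1.5 + 57.2 = 58.7 kN/m
FS = 58.7 / 35.2 = 1.666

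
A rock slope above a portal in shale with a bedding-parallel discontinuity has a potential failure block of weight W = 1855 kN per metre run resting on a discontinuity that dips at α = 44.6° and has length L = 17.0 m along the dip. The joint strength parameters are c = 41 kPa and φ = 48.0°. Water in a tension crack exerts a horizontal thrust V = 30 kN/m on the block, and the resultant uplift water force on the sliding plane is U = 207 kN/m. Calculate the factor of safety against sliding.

FS = 1.44

Resolving the block weight along and normal to the plane and applying the Mohr–Coulomb strength on the joint:
N' = W cosα − U − V sinα = 1855·cos44.6° − 207 − 30·sin44.6° = 1092.7 kN/m
Driving force T = W sinα + V cosα = 1855·sin44.6° + 30·cos44.6° = 1323.9 kN/m
Resisting force R = c·L + N'·tanφ = 41·17.0 + 1092.7·tan48.0° = 697.0 + 1213.6 = 1910.6 kN/m
FS = R / T = 1910.6 / 1323.9 = 1.443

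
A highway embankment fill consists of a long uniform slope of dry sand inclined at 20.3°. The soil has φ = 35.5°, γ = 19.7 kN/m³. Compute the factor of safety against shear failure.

For a dry cohesionless infinite slope the factor of safety is FS = tanφ / tanβ.
FS = tan35.5° / tan20.3° = 0.7133 / 0.3699 = 1.928

FS = 1.93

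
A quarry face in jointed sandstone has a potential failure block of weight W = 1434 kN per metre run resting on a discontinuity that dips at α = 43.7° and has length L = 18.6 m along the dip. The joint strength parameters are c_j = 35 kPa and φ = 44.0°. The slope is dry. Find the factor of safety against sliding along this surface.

Resolving the block weight along and normal to the plane and applying the Mohr–Coulomb strength on the joint:
N' = W cosα = 1434·cos43.7° = 1036.7 kN/m
Driving force T = W sinα = 1434·sin43.7° = 990.7 kN/m
Resisting force R = c_j·L + N'·tanφ = 35·18.6 + 1036.7·tan44.0° = 651.0 + 1001.2 = 1652.2 kN/m
FS = R / T = 1652.2 / 990.7 = 1.668

FS = 1.67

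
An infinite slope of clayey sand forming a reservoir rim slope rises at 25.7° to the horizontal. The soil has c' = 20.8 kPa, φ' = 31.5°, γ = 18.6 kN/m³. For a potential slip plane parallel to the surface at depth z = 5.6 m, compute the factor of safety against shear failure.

FS = 1.78

For an infinite slope with a slip plane parallel to the surface (no pore pressure): FS = [c' + γz cos²β tanφ'] / [γz sinβ cosβ].
γz = 18.6·5.6 = 104.16 kN/m²
Numerator = 20.8 + 104.16·cos²25.7°·tan31.5° = 20.8 + 104.16·0.8119·0.6128 = 72.626 kPa
Denominator = 104.16·sin25.7°·cos25.7° = 104.16·0.4337·0.9011 = 40.702 kPa
FS = 72.626 / 40.702 = 1.784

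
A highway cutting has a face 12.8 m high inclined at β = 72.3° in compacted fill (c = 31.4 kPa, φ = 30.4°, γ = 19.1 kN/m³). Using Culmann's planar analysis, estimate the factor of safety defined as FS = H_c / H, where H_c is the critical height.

FS = 1.65

H_c = (4c/γ) · sinβ cosφ / [1 − cos(β − φ)]
    = (4·31.4/19.1) · sin72.3°·cos30.4° / [1 − cos41.9°]
    = 6.576 · 0.8217 / 0.2557 = 21.13 m
FS = H_c / H = 21.13 / 12.8 = 1.651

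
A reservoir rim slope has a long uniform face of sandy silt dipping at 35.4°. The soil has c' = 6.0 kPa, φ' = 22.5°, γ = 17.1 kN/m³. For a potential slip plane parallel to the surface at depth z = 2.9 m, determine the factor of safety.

For an infinite slope with a slip plane parallel to the surface (no pore pressure): FS = [c' + γz cos²β tanφ'] / [γz sinβ cosβ].
γz = 17.1·2.9 = 49.59 kN/m²
Numerator = 6.0 + 49.59·cos²35.4°·tan22.5° = 6.0 + 49.59·0.6644·0.4142 = 19.648 kPa
Denominator = 49.59·sin35.4°·cos35.4° = 49.59·0.5793·0.8151 = 23.416 kPa
FS = 19.648 / 23.416 = 0.839

FS = 0.84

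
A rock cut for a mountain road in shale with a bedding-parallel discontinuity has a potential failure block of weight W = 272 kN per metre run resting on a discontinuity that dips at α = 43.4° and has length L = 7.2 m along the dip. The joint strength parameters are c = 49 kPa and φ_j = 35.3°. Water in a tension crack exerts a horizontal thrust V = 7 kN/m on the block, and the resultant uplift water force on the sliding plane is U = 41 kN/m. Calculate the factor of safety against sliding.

Resolving the block weight along and normal to the plane and applying the Mohr–Coulomb strength on the joint:
N' = W cosα − U − V sinα = 272·cos43.4° − 41 − 7·sin43.4° = 151.8 kN/m
Driving force T = W sinα + V cosα = 272·sin43.4° + 7·cos43.4° = 192.0 kN/m
Resisting force R = c·L + N'·tanφ_j = 49·7.2 + 151.8·tan35.3° = 352.8 + 107.5 = 460.3 kN/m
FS = R / T = 460.3 / 192.0 = 2.398

FS = 2.40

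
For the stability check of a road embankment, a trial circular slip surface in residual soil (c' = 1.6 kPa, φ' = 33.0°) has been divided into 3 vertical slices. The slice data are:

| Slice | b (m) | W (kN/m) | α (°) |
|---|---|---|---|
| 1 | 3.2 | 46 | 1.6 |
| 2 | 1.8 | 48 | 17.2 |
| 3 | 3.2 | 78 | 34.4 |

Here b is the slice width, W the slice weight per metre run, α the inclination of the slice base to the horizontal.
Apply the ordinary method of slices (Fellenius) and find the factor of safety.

FS = 1.94

Ordinary method of slices: FS = Σ[c'·Δl_i + (W_i cosα_i)·tanφ'] / Σ W_i sinα_i, with Δl_i = b_i / cosα_i.
Slice 1: Δl = 3.2/cos1.6° = 3.201 m; N'_1 = 46·cos1.6° = 46.0; c'Δl = 5.12; W sinα = 1.3
Slice 2: Δl = 1.8/cos17.2° = 1.884 m; N'_2 = 48·cos17.2° = 45.9; c'Δl = 3.01; W sinα = 14.2
Slice 3: Δl = 3.2/cos34.4° = 3.878 m; N'_3 = 78·cos34.4° = 64.4; c'Δl = 6.21; W sinα = 44.1
Σc'Δl = 14.3 kN/m; ΣN' = 156.2 kN/m; ΣW sinα = 59.5 kN/m
Resisting = 14.3 + 156.2·tan33.0° = 14.3 + 101.4 = 115.8 kN/m
FS = 115.8 / 59.5 = 1.944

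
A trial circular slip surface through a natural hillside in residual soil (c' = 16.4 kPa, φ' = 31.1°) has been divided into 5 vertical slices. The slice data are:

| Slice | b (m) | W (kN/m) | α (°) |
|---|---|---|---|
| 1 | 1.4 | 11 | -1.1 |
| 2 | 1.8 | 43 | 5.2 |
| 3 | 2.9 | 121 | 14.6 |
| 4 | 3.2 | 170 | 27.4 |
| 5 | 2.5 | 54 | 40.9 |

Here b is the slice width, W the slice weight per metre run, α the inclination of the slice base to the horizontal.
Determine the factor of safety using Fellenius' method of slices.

Ordinary method of slices: FS = Σ[c'·Δl_i + (W_i cosα_i)·tanφ'] / Σ W_i sinα_i, with Δl_i = b_i / cosα_i.
Slice 1: Δl = 1.4/cos(-1.1°) = 1.400 m; N'_1 = 11·cos(-1.1°) = 11.0; c'Δl = 22.96; W sinα = -0.2
Slice 2: Δl = 1.8/cos5.2° = 1.807 m; N'_2 = 43·cos5.2° = 42.8; c'Δl = 29.64; W sinα = 3.9
Slice 3: Δl = 2.9/cos14.6° = 2.997 m; N'_3 = 121·cos14.6° = 117.1; c'Δl = 49.15; W sinα = 30.5
Slice 4: Δl = 3.2/cos27.4° = 3.604 m; N'_4 = 170·cos27.4° = 150.9; c'Δl = 59.11; W sinα = 78.2
Slice 5: Δl = 2.5/cos40.9° = 3.308 m; N'_5 = 54·cos40.9° = 40.8; c'Δl = 54.24; W sinα = 35.4
Σc'Δl = 215.1 kN/m; ΣN' = 362.7 kN/m; ΣW sinα = 147.8 kN/m
Resisting = 215.1 + 362.7·tan31.1° = 215.1 + 218.8 = 433.9 kN/m
FS = 433.9 / 147.8 = 2.936

FS = 2.94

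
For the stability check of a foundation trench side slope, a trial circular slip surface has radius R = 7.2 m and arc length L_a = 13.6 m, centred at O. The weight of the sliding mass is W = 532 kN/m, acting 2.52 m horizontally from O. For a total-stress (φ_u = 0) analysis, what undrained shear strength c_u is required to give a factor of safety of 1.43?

FS = c_u·L_a·R / (W·d), so c_u = FS·W·d / (L_a·R).
c_u = 1.43·532·2.52 / (13.60·7.2) = 1917.1 / 97.92 = 19.58 kPa

c_u = 19.6 kPa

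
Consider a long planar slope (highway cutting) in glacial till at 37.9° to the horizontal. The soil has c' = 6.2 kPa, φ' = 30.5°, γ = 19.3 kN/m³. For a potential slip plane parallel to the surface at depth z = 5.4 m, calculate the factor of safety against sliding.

For an infinite slope with a slip plane parallel to the surface (no pore pressure): FS = [c' + γz cos²β tanφ'] / [γz sinβ cosβ].
γz = 19.3·5.4 = 104.22 kN/m²
Numerator = 6.2 + 104.22·cos²37.9°·tan30.5° = 6.2 + 104.22·0.6227·0.5890 = 44.425 kPa
Denominator = 104.22·sin37.9°·cos37.9° = 104.22·0.6143·0.7891 = 50.518 kPa
FS = 44.425 / 50.518 = 0.879

FS = 0.88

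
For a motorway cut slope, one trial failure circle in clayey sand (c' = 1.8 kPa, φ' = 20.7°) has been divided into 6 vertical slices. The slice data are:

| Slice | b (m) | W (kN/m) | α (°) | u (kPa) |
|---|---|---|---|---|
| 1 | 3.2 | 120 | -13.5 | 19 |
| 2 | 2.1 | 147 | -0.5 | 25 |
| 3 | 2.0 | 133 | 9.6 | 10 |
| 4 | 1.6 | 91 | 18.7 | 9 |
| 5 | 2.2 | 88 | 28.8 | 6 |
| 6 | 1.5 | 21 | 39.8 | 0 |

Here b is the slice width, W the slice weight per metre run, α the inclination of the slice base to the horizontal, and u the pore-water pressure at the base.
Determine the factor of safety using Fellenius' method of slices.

Ordinary method of slices: FS = Σ[c'·Δl_i + (W_i cosα_i − u_i·Δl_i)·tanφ'] / Σ W_i sinα_i, with Δl_i = b_i / cosα_i.
Slice 1: Δl = 3.2/cos(-13.5°) = 3.291 m; N'_1 = 120·cos(-13.5°) − 19·3.291 = 54.2; c'Δl = 5.92; W sinα = -28.0
Slice 2: Δl = 2.1/cos(-0.5°) = 2.100 m; N'_2 = 147·cos(-0.5°) − 25·2.100 = 94.5; c'Δl = 3.78; W sinα = -1.3
Slice 3: Δl = 2.0/cos9.6° = 2.028 m; N'_3 = 133·cos9.6° − 10·2.028 = 110.9; c'Δl = 3.65; W sinα = 22.2
Slice 4: Δl = 1.6/cos18.7° = 1.689 m; N'_4 = 91·cos18.7° − 9·1.689 = 71.0; c'Δl = 3.04; W sinα = 29.2
Slice 5: Δl = 2.2/cos28.8° = 2.511 m; N'_5 = 88·cos28.8° − 6·2.511 = 62.1; c'Δl = 4.52; W sinα = 42.4
Slice 6: Δl = 1.5/cos39.8° = 1.952 m; N'_6 = 21·cos39.8° − 0·1.952 = 16.1; c'Δl = 3.51; W sinα = 13.4
Σc'Δl = 24.4 kN/m; ΣN' = 408.7 kN/m; ΣW sinα = 77.9 kN/m
Resisting = 24.4 + 408.7·tan20.7° = 24.4 + 154.4 = 178.9 kN/m
FS = 178.9 / 77.9 = 2.296

FS = 2.30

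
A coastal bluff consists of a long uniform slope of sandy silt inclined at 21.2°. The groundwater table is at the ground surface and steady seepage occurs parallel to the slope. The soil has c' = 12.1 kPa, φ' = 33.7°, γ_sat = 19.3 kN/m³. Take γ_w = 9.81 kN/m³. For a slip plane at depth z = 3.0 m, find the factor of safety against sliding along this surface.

With seepage parallel to the slope and the water table at the surface, the effective normal stress on the slip plane uses the buoyant unit weight γ' = γ_sat − γ_w while the driving shear stress uses γ_sat:
FS = [c' + γ' z cos²β tanφ'] / [γ_sat z sinβ cosβ]
γ' = 19.3 − 9.81 = 9.49 kN/m³
Numerator = 12.1 + 9.49·3.0·cos²21.2°·tan33.7° = 12.1 + 9.49·3.0·0.8692·0.6669 = 28.604 kPa
Denominator = 19.3·3.0·sin21.2°·cos21.2° = 19.3·3.0·0.3616·0.9323 = 19.521 kPa
FS = 28.604 / 19.521 = 1.465

FS = 1.47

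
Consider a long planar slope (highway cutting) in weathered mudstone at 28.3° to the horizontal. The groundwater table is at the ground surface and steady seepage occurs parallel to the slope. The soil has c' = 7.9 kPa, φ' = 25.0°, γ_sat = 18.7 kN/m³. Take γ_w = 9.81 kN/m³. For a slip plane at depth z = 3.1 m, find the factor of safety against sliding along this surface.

FS = 0.74

With seepage parallel to the slope and the water table at the surface, the effective normal stress on the slip plane uses the buoyant unit weight γ' = γ_sat − γ_w while the driving shear stress uses γ_sat:
FS = [c' + γ' z cos²β tanφ'] / [γ_sat z sinβ cosβ]
γ' = 18.7 − 9.81 = 8.89 kN/m³
Numerator = 7.9 + 8.89·3.1·cos²28.3°·tan25.0° = 7.9 + 8.89·3.1·0.7752·0.4663 = 17.863 kPa
Denominator = 18.7·3.1·sin28.3°·cos28.3° = 18.7·3.1·0.4741·0.8805 = 24.198 kPa
FS = 17.863 / 24.198 = 0.738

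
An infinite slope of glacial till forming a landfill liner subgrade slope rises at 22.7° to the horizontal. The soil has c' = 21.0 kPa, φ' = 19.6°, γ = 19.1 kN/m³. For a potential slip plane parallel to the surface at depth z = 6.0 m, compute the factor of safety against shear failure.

For an infinite slope with a slip plane parallel to the surface (no pore pressure): FS = [c' + γz cos²β tanφ'] / [γz sinβ cosβ].
γz = 19.1·6.0 = 114.60 kN/m²
Numerator = 21.0 + 114.60·cos²22.7°·tan19.6° = 21.0 + 114.60·0.8511·0.3561 = 55.730 kPa
Denominator = 114.60·sin22.7°·cos22.7° = 114.60·0.3859·0.9225 = 40.799 kPa
FS = 55.730 / 40.799 = 1.366

FS = 1.37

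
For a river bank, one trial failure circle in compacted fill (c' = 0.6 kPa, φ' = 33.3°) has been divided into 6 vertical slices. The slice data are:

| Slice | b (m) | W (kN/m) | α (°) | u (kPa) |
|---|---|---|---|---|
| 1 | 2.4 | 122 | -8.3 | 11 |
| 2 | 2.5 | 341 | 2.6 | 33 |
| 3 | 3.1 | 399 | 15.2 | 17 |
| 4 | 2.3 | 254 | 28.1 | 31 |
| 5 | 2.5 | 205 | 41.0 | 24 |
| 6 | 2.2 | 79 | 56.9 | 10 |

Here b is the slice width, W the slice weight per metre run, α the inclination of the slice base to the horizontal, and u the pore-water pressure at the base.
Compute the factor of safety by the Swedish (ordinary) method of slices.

Ordinary method of slices: FS = Σ[c'·Δl_i + (W_i cosα_i − u_i·Δl_i)·tanφ'] / Σ W_i sinα_i, with Δl_i = b_i / cosα_i.
Slice 1: Δl = 2.4/cos(-8.3°) = 2.425 m; N'_1 = 122·cos(-8.3°) − 11·2.425 = 94.0; c'Δl = 1.46; W sinα = -17.6
Slice 2: Δl = 2.5/cos2.6° = 2.503 m; N'_2 = 341·cos2.6° − 33·2.503 = 258.1; c'Δl = 1.50; W sinα = 15.5
Slice 3: Δl = 3.1/cos15.2° = 3.212 m; N'_3 = 399·cos15.2° − 17·3.212 = 330.4; c'Δl = 1.93; W sinα = 104.6
Slice 4: Δl = 2.3/cos28.1° = 2.607 m; N'_4 = 254·cos28.1° − 31·2.607 = 143.2; c'Δl = 1.56; W sinα = 119.6
Slice 5: Δl = 2.5/cos41.0° = 3.313 m; N'_5 = 205·cos41.0° − 24·3.313 = 75.2; c'Δl = 1.99; W sinα = 134.5
Slice 6: Δl = 2.2/cos56.9° = 4.029 m; N'_6 = 79·cos56.9° − 10·4.029 = 2.9; c'Δl = 2.42; W sinα = 66.2
Σc'Δl = 10.9 kN/m; ΣN' = 903.8 kN/m; ΣW sinα = 422.8 kN/m
Resisting = 10.9 + 903.8·tan33.3° = 10.9 + 593.7 = 604.6 kN/m
FS = 604.6 / 422.8 = 1.430

FS = 1.43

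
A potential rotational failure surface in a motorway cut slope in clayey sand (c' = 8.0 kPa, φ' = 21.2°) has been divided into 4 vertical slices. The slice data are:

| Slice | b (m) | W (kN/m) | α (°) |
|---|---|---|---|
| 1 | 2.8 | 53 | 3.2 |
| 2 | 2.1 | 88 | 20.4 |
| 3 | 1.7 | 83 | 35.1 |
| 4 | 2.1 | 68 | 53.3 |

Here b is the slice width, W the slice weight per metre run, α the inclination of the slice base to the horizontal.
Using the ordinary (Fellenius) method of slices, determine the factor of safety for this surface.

FS = 1.32

Ordinary method of slices: FS = Σ[c'·Δl_i + (W_i cosα_i)·tanφ'] / Σ W_i sinα_i, with Δl_i = b_i / cosα_i.
Slice 1: Δl = 2.8/cos3.2° = 2.804 m; N'_1 = 53·cos3.2° = 52.9; c'Δl = 22.43; W sinα = 3.0
Slice 2: Δl = 2.1/cos20.4° = 2.241 m; N'_2 = 88·cos20.4° = 82.5; c'Δl = 17.92; W sinα = 30.7
Slice 3: Δl = 1.7/cos35.1° = 2.078 m; N'_3 = 83·cos35.1° = 67.9; c'Δl = 16.62; W sinα = 47.7
Slice 4: Δl = 2.1/cos53.3° = 3.514 m; N'_4 = 68·cos53.3° = 40.6; c'Δl = 28.11; W sinα = 54.5
Σc'Δl = 85.1 kN/m; ΣN' = 243.9 kN/m; ΣW sinα = 135.9 kN/m
Resisting = 85.1 + 243.9·tan21.2° = 85.1 + 94.6 = 179.7 kN/m
FS = 179.7 / 135.9 = 1.323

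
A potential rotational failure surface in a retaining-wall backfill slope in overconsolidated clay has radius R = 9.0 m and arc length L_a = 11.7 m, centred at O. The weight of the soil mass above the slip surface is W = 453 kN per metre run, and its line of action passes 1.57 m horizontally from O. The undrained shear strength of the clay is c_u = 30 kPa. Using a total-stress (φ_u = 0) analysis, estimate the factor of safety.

FS = 4.44

Taking moments about the centre O, the resisting moment is provided by the undrained shear strength acting along the arc:
M_R = c_u·L_a·R = 30·11.70·9.0 = 3159.0 kN·m/m
M_D = W·d = 453·1.57 = 711.2 kN·m/m
FS = M_R / M_D = 3159.0 / 711.2 = 4.442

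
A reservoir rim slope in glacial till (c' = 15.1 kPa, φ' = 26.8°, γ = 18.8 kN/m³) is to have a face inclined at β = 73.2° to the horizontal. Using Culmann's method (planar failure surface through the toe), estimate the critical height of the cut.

Culmann's analysis gives the critical failure plane at α_cr = (β + φ')/2 = (73.2 + 26.8)/2 = 50.0°, and the critical height
H_c = (4c'/γ) · sinβ cosφ' / [1 − cos(β − φ')]
    = (4·15.1/18.8) · sin73.2°·cos26.8° / [1 − cos(46.4°)]
    = 3.213 · 0.9573·0.8926 / [1 − 0.6896]
    = 3.213 · 0.8545 / 0.3104
    = 8.84 m

H_c = 8.84 m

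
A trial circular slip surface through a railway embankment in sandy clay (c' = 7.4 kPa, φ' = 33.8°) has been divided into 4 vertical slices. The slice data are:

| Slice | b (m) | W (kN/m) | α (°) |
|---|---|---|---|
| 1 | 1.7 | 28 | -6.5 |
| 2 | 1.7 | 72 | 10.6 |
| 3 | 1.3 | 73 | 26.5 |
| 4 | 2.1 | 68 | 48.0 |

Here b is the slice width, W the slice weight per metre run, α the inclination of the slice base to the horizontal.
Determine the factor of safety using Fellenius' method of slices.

Ordinary method of slices: FS = Σ[c'·Δl_i + (W_i cosα_i)·tanφ'] / Σ W_i sinα_i, with Δl_i = b_i / cosα_i.
Slice 1: Δl = 1.7/cos(-6.5°) = 1.711 m; N'_1 = 28·cos(-6.5°) = 27.8; c'Δl = 12.66; W sinα = -3.2
Slice 2: Δl = 1.7/cos10.6° = 1.730 m; N'_2 = 72·cos10.6° = 70.8; c'Δl = 12.80; W sinα = 13.2
Slice 3: Δl = 1.3/cos26.5° = 1.453 m; N'_3 = 73·cos26.5° = 65.3; c'Δl = 10.75; W sinα = 32.6
Slice 4: Δl = 2.1/cos48.0° = 3.138 m; N'_4 = 68·cos48.0° = 45.5; c'Δl = 23.22; W sinα = 50.5
Σc'Δl = 59.4 kN/m; ΣN' = 209.4 kN/m; ΣW sinα = 93.2 kN/m
Resisting = 59.4 + 209.4·tan33.8° = 59.4 + 140.2 = 199.6 kN/m
FS = 199.6 / 93.2 = 2.142

FS = 2.14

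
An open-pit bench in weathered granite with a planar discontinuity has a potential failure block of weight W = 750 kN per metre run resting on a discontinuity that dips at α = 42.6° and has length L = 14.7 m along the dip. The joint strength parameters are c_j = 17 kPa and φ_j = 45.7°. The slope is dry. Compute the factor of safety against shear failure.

FS = 1.61

Resolving the block weight along and normal to the plane and applying the Mohr–Coulomb strength on the joint:
N' = W cosα = 750·cos42.6° = 552.1 kN/m
Driving force T = W sinα = 750·sin42.6° = 507.7 kN/m
Resisting force R = c_j·L + N'·tanφ_j = 17·14.7 + 552.1·tan45.7° = 249.9 + 565.7 = 815.6 kN/m
FS = R / T = 815.6 / 507.7 = 1.607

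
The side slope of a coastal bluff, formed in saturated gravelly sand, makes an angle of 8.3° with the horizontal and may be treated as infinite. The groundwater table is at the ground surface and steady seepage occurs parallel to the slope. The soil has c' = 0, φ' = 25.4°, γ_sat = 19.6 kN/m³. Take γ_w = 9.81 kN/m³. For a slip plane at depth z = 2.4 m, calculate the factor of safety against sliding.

With seepage parallel to the slope and the water table at the surface, the effective normal stress on the slip plane uses the buoyant unit weight γ' = γ_sat − γ_w while the driving shear stress uses γ_sat:
FS = [c' + γ' z cos²β tanφ'] / [γ_sat z sinβ cosβ]
(For c' = 0 this reduces to FS = (γ'/γ_sat)·tanφ'/tanβ.)
γ' = 19.6 − 9.81 = 9.79 kN/m³
Numerator = 0.0 + 9.79·2.4·cos²8.3°·tan25.4° = 0.0 + 9.79·2.4·0.9792·0.4748 = 10.924 kPa
Denominator = 19.6·2.4·sin8.3°·cos8.3° = 19.6·2.4·0.1444·0.9895 = 6.719 kPa
FS = 10.924 / 6.719 = 1.626

FS = 1.63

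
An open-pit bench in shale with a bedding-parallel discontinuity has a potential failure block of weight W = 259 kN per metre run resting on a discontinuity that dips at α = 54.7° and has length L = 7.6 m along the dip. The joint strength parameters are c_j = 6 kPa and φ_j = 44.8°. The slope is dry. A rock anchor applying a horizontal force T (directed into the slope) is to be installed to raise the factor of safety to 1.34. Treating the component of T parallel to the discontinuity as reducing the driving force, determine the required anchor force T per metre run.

Resolving forces along and normal to the sliding plane, with the horizontal anchor force T adding T·sinα to the effective normal force and T·cosα acting up the plane against the driving force:
FS = [c_jL + (W cosα + T sinα) tanφ_j] / [W sinα − T cosα]
Without the anchor: N' = 149.7 kN/m, driving T_d = 211.4 kN/m, resisting R = 6·7.6 + 149.7·tan44.8° = 194.2 kN/m, FS = 0.92.
Setting FS = 1.34 and solving for T:
1.34·(211.4 − T cos54.7°) = 194.2 + T sin54.7°·tan44.8°
T·(sin54.7°·tan44.8° + 1.34·cos54.7°) = 1.34·211.4 − 194.2
T·(0.8161·0.9930 + 1.34·0.5779) = 283.2 − 194.2 = 89.0
T·1.5848 = 89.0
T = 56.2 kN/m

T = 56 kN/m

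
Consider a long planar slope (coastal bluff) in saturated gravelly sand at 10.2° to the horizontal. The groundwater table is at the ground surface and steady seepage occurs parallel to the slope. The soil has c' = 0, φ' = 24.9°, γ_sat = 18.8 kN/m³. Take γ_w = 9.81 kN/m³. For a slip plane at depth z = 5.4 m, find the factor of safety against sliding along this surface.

FS = 1.23

With seepage parallel to the slope and the water table at the surface, the effective normal stress on the slip plane uses the buoyant unit weight γ' = γ_sat − γ_w while the driving shear stress uses γ_sat:
FS = [c' + γ' z cos²β tanφ'] / [γ_sat z sinβ cosβ]
(For c' = 0 this reduces to FS = (γ'/γ_sat)·tanφ'/tanβ.)
γ' = 18.8 − 9.81 = 8.99 kN/m³
Numerator = 0.0 + 8.99·5.4·cos²10.2°·tan24.9° = 0.0 + 8.99·5.4·0.9686·0.4642 = 21.828 kPa
Denominator = 18.8·5.4·sin10.2°·cos10.2° = 18.8·5.4·0.1771·0.9842 = 17.694 kPa
FS = 21.828 / 17.694 = 1.234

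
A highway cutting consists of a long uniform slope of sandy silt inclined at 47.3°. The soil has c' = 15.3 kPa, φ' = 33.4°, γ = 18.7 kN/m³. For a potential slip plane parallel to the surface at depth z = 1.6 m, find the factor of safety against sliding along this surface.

For an infinite slope with a slip plane parallel to the surface (no pore pressure): FS = [c' + γz cos²β tanφ'] / [γz sinβ cosβ].
γz = 18.7·1.6 = 29.92 kN/m²
Numerator = 15.3 + 29.92·cos²47.3°·tan33.4° = 15.3 + 29.92·0.4599·0.6594 = 24.373 kPa
Denominator = 29.92·sin47.3°·cos47.3° = 29.92·0.7349·0.6782 = 14.912 kPa
FS = 24.373 / 14.912 = 1.634

FS = 1.63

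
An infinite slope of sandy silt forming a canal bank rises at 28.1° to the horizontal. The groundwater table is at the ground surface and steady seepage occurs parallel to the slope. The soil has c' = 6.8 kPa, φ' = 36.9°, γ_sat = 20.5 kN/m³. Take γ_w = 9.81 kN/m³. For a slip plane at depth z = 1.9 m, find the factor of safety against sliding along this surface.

With seepage parallel to the slope and the water table at the surface, the effective normal stress on the slip plane uses the buoyant unit weight γ' = γ_sat − γ_w while the driving shear stress uses γ_sat:
FS = [c' + γ' z cos²β tanφ'] / [γ_sat z sinβ cosβ]
γ' = 20.5 − 9.81 = 10.69 kN/m³
Numerator = 6.8 + 10.69·1.9·cos²28.1°·tan36.9° = 6.8 + 10.69·1.9·0.7781·0.7508 = 18.667 kPa
Denominator = 20.5·1.9·sin28.1°·cos28.1° = 20.5·1.9·0.4710·0.8821 = 16.183 kPa
FS = 18.667 / 16.183 = 1.153

FS = 1.15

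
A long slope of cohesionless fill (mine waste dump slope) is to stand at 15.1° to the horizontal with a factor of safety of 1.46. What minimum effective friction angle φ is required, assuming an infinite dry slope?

φ = 21.5°

FS = tanφ/tanβ ⇒ tanφ = FS · tanβ = 1.46 · tan15.1° = 0.3939
φ = arctan(0.3939) = 21.50°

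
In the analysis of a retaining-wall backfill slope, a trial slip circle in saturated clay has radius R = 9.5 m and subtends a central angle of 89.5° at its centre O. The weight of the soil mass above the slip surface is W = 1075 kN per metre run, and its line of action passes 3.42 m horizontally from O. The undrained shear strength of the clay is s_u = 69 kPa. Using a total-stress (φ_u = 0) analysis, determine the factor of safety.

FS = 2.65

Taking moments about the centre O, the resisting moment is provided by the undrained shear strength acting along the arc:
Arc length L_a = R·θ = 9.5·(89.5°·π/180) = 9.5·1.5621 = 14.84 m
M_R = s_u·L_a·R = 69·14.84·9.5 = 9727.4 kN·m/m
M_D = W·d = 1075·3.42 = 3676.5 kN·m/m
FS = M_R / M_D = 9727.4 / 3676.5 = 2.646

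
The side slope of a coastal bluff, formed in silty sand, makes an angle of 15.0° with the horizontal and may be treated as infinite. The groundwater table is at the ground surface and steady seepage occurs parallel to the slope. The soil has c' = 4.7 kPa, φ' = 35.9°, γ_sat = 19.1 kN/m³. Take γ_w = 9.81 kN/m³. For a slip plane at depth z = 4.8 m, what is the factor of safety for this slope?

With seepage parallel to the slope and the water table at the surface, the effective normal stress on the slip plane uses the buoyant unit weight γ' = γ_sat − γ_w while the driving shear stress uses γ_sat:
FS = [c' + γ' z cos²β tanφ'] / [γ_sat z sinβ cosβ]
γ' = 19.1 − 9.81 = 9.29 kN/m³
Numerator = 4.7 + 9.29·4.8·cos²15.0°·tan35.9° = 4.7 + 9.29·4.8·0.9330·0.7239 = 34.817 kPa
Denominator = 19.1·4.8·sin15.0°·cos15.0° = 19.1·4.8·0.2588·0.9659 = 22.920 kPa
FS = 34.817 / 22.920 = 1.519

FS = 1.52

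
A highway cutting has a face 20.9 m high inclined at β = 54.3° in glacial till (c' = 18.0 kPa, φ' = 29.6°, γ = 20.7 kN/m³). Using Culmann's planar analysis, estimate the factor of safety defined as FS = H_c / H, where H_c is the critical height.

H_c = (4c'/γ) · sinβ cosφ' / [1 − cos(β − φ')]
    = (4·18.0/20.7) · sin54.3°·cos29.6° / [1 − cos24.7°]
    = 3.478 · 0.7061 / 0.0915 = 26.84 m
FS = H_c / H = 26.84 / 20.9 = 1.284

FS = 1.28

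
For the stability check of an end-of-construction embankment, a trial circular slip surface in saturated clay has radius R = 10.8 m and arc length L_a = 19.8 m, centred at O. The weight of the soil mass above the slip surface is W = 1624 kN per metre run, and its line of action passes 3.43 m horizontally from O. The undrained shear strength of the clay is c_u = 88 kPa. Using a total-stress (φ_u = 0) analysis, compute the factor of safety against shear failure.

FS = 3.38

Taking moments about the centre O, the resisting moment is provided by the undrained shear strength acting along the arc:
M_R = c_u·L_a·R = 88·19.80·10.8 = 18817.9 kN·m/m
M_D = W·d = 1624·3.43 = 5570.3 kN·m/m
FS = M_R / M_D = 18817.9 / 5570.3 = 3.378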